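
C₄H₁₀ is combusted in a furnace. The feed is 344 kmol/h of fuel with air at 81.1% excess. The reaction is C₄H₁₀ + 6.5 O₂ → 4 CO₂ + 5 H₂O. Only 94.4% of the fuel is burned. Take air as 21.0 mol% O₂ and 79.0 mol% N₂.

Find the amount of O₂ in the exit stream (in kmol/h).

Stoichiometric O₂ = 6.5 × 344 = 2236 kmol/h; O₂ fed = 2236 × 1.811 = 4049 kmol/h.
N₂ fed = 4049 × 79/21 = 15230 kmol/h.
Fuel reacted = 0.944 × 344 → ξ = 324.7 kmol/h.
Outlet (n = n₀ + ν ξ):
  C₄H₁₀: 344 − 1(324.7) = 19.26
  O₂: 4049 − 6.5(324.7) = 1939
  N₂: 15230 (inert)
  CO₂: 0 + 4(324.7) = 1299
  H₂O: 0 + 5(324.7) = 1624

1940 kmol/h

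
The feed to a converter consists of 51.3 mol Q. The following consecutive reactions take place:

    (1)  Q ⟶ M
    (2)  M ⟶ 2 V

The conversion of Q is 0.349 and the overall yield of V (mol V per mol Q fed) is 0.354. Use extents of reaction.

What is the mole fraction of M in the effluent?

0.146

Conversion of Q: Q consumed = 1ξ₁ = 0.349 × 51.3 → ξ₁ = 17.9 mol.
Yield of V: 2ξ₂ / 51.3 = 0.354 → ξ₂ = 9.08 mol.
Outlet amounts (n = n₀ + Σ ν·ξ):
  Q: 51.3 − 1(17.9) = 33.4
  M: 0 + 1(17.9) − 1(9.08) = 8.824
  V: 0 + 2(9.08) = 18.16
Total out = 60.38 mol; y_M = 8.824 / 60.38 = 0.1461.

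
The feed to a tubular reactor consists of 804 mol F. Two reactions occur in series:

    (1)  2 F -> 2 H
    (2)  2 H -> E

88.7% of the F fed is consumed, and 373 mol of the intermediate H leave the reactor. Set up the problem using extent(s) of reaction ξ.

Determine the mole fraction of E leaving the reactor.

Conversion of F: F consumed = 2ξ₁ = 0.887 × 804 → ξ₁ = 356.6 mol.
H balance: n_H = 0 + 2ξ₁ − 2ξ₂ = 373 → ξ₂ = (2·356.6 − 373)/2 = 170.1 mol.
Outlet amounts (n = n₀ + Σ ν·ξ):
  F: 804 − 2(356.6) = 90.85
  H: 0 + 2(356.6) − 2(170.1) = 373
  E: 0 + 1(170.1) = 170.1
Total out = 633.9 mol; y_E = 170.1 / 633.9 = 0.2683.

0.268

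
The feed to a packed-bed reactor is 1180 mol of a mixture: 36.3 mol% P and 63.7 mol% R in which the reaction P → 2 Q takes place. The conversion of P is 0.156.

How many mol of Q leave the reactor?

P reacted = 0.156 × 428.3 = 66.82 mol; ν_P = −1, so ξ = 66.82/1 = 66.82 mol.
Outlet amounts (n = n₀ + ν ξ):
  P: 428.3 − 1(66.82) = 361.5
  Q: 0 + 2(66.82) = 133.6
  R: 751.7 (inert)

134 mol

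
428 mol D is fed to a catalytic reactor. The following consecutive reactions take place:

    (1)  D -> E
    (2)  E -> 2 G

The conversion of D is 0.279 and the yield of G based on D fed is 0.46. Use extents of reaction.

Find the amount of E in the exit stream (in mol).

Conversion of D: D consumed = 1ξ₁ = 0.279 × 428 → ξ₁ = 119.4 mol.
Yield of G: 2ξ₂ / 428 = 0.46 → ξ₂ = 98.44 mol.
Outlet amounts (n = n₀ + Σ ν·ξ):
  D: 428 − 1(119.4) = 308.6
  E: 0 + 1(119.4) − 1(98.44) = 20.97
  G: 0 + 2(98.44) = 196.9

21 mol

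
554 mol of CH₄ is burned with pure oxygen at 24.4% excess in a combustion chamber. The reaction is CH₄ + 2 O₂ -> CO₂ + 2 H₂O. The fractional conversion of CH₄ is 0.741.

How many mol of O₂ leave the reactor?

Stoichiometric O₂ = 2 × 554 = 1108 mol; O₂ fed = 1108 × 1.244 = 1378 mol.
Fuel reacted = 0.741 × 554 → ξ = 410.5 mol.
Outlet (n = n₀ + ν ξ):
  CH₄: 554 − 1(410.5) = 143.5
  O₂: 1378 − 2(410.5) = 557.3
  CO₂: 0 + 1(410.5) = 410.5
  H₂O: 0 + 2(410.5) = 821

557 mol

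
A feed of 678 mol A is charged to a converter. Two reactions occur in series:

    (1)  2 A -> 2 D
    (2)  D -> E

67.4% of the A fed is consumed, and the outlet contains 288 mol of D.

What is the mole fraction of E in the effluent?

0.249

Conversion of A: A consumed = 2ξ₁ = 0.674 × 678 → ξ₁ = 228.5 mol.
D balance: n_D = 0 + 2ξ₁ − 1ξ₂ = 288 → ξ₂ = (2·228.5 − 288)/1 = 169 mol.
Outlet amounts (n = n₀ + Σ ν·ξ):
  A: 678 − 2(228.5) = 221
  D: 0 + 2(228.5) − 1(169) = 288
  E: 0 + 1(169) = 169
Total out = 678 mol; y_E = 169 / 678 = 0.2492.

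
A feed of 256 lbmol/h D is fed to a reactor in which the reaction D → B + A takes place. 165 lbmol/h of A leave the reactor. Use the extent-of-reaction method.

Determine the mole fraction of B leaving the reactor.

For A: n = n₀ + 1ξ → 165 = 0 + 1ξ, giving ξ = 165 lbmol/h.
Outlet amounts (n = n₀ + ν ξ):
  D: 256 − 1(165) = 91
  B: 0 + 1(165) = 165
  A: 0 + 1(165) = 165
Total out = 421 lbmol/h; y_B = 165 / 421 = 0.3919.

0.392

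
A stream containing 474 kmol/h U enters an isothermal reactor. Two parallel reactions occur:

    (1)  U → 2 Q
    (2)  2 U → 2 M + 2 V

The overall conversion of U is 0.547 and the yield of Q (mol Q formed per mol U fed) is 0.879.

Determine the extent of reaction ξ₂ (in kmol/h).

Yield of Q: 2ξ₁ / 474 = 0.879 → ξ₁ = 208.3 kmol/h.
Conversion of U: 1ξ₁ + 2ξ₂ = 0.547 × 474 = 259.3 → ξ₂ = 25.48 kmol/h.
Outlet amounts (n = n₀ + Σ ν·ξ):
  U: 474 − 1(208.3) − 2(25.48) = 214.7
  Q: 0 + 2(208.3) = 416.6
  M: 0 + 2(25.48) = 50.96
  V: 0 + 2(25.48) = 50.96

ξ₂ = 25.5 kmol/h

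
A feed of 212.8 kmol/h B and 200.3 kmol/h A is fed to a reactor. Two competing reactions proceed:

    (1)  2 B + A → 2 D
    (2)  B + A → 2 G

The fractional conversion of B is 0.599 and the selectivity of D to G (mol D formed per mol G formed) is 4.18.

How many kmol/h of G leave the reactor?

Conversion of B: B consumed = 0.599 × 212.8 = 127.5 kmol/h = 2ξ₁ + 1ξ₂.
Selectivity: 2ξ₁ / (2ξ₂) = 4.18 → ξ₁ = 4.18 ξ₂.
Substitute: (2·4.18 + 1) ξ₂ = 127.5 → ξ₂ = 13.62 kmol/h, ξ₁ = 56.92 kmol/h.
Outlet amounts (n = n₀ + Σ ν·ξ):
  B: 212.8 − 2(56.92) − 1(13.62) = 85.33
  A: 200.3 − 1(56.92) − 1(13.62) = 129.8
  D: 0 + 2(56.92) = 113.8
  G: 0 + 2(13.62) = 27.24

27.2 kmol/h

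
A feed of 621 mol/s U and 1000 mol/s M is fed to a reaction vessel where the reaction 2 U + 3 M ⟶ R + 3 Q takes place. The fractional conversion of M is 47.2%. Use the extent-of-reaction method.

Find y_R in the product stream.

M reacted = 0.472 × 1000 = 472 mol/s; ν_M = −3, so ξ = 472/3 = 157.3 mol/s.
Outlet amounts (n = n₀ + ν ξ):
  U: 621 − 2(157.3) = 306.3
  M: 1000 − 3(157.3) = 528
  R: 0 + 1(157.3) = 157.3
  Q: 0 + 3(157.3) = 472
Total out = 1464 mol/s; y_R = 157.3 / 1464 = 0.1075.

0.107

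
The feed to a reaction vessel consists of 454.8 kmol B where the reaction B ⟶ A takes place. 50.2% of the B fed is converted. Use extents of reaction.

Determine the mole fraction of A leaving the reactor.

B reacted = 0.502 × 454.8 = 228.3 kmol; ν_B = −1, so ξ = 228.3/1 = 228.3 kmol.
Outlet amounts (n = n₀ + ν ξ):
  B: 454.8 − 1(228.3) = 226.5
  A: 0 + 1(228.3) = 228.3
Total out = 454.8 kmol; y_A = 228.3 / 454.8 = 0.502.

0.502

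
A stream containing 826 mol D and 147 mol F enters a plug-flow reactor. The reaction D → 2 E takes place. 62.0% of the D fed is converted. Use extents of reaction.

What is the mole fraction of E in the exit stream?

0.69

D reacted = 0.62 × 826 = 512.1 mol; ν_D = −1, so ξ = 512.1/1 = 512.1 mol.
Outlet amounts (n = n₀ + ν ξ):
  D: 826 − 1(512.1) = 313.9
  E: 0 + 2(512.1) = 1024
  F: 147 (inert)
Total out = 1485 mol; y_E = 1024 / 1485 = 0.6897.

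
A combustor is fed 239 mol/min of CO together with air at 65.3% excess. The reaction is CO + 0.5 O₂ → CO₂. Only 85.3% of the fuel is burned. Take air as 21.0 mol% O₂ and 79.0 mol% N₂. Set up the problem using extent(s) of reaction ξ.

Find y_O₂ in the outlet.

Stoichiometric O₂ = 0.5 × 239 = 119.5 mol/min; O₂ fed = 119.5 × 1.653 = 197.5 mol/min.
N₂ fed = 197.5 × 79/21 = 743.1 mol/min.
Fuel reacted = 0.853 × 239 → ξ = 203.9 mol/min.
Outlet (n = n₀ + ν ξ):
  CO: 239 − 1(203.9) = 35.13
  O₂: 197.5 − 0.5(203.9) = 95.6
  N₂: 743.1 (inert)
  CO₂: 0 + 1(203.9) = 203.9
Total out = 1078 mol/min; y_O₂ = 95.6 / 1078 = 0.08871.

0.0887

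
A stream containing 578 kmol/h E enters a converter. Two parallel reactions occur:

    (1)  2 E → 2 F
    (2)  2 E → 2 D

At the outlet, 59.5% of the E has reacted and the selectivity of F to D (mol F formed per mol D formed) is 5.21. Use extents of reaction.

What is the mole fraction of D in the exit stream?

Conversion of E: E consumed = 0.595 × 578 = 343.9 kmol/h = 2ξ₁ + 2ξ₂.
Selectivity: 2ξ₁ / (2ξ₂) = 5.21 → ξ₁ = 5.21 ξ₂.
Substitute: (2·5.21 + 2) ξ₂ = 343.9 → ξ₂ = 27.69 kmol/h, ξ₁ = 144.3 kmol/h.
Outlet amounts (n = n₀ + Σ ν·ξ):
  E: 578 − 2(144.3) − 2(27.69) = 234.1
  F: 0 + 2(144.3) = 288.5
  D: 0 + 2(27.69) = 55.38
Total out = 578 kmol/h; y_D = 55.38 / 578 = 0.09581.

0.0958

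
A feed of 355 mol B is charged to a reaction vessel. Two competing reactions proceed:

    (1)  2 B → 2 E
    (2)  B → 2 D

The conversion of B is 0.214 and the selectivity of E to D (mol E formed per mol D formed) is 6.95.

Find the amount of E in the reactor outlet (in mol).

Conversion of B: B consumed = 0.214 × 355 = 75.97 mol = 2ξ₁ + 1ξ₂.
Selectivity: 2ξ₁ / (2ξ₂) = 6.95 → ξ₁ = 6.95 ξ₂.
Substitute: (2·6.95 + 1) ξ₂ = 75.97 → ξ₂ = 5.099 mol, ξ₁ = 35.44 mol.
Outlet amounts (n = n₀ + Σ ν·ξ):
  B: 355 − 2(35.44) − 1(5.099) = 279
  E: 0 + 2(35.44) = 70.87
  D: 0 + 2(5.099) = 10.2

70.9 mol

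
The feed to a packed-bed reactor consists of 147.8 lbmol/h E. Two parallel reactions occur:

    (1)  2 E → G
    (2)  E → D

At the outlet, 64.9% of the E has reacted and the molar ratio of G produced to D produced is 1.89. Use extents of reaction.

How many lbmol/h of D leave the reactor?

20.1 lbmol/h

Conversion of E: E consumed = 0.649 × 147.8 = 95.92 lbmol/h = 2ξ₁ + 1ξ₂.
Selectivity: 1ξ₁ / (1ξ₂) = 1.89 → ξ₁ = 1.89 ξ₂.
Substitute: (2·1.89 + 1) ξ₂ = 95.92 → ξ₂ = 20.07 lbmol/h, ξ₁ = 37.93 lbmol/h.
Outlet amounts (n = n₀ + Σ ν·ξ):
  E: 147.8 − 2(37.93) − 1(20.07) = 51.88
  G: 0 + 1(37.93) = 37.93
  D: 0 + 1(20.07) = 20.07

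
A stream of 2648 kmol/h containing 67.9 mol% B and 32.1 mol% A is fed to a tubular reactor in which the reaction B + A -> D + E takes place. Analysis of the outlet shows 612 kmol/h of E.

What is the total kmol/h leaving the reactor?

For E: n = n₀ + 1ξ → 612 = 0 + 1ξ, giving ξ = 612 kmol/h.
Outlet amounts (n = n₀ + ν ξ):
  B: 1798 − 1(612) = 1186
  A: 850 − 1(612) = 238
  D: 0 + 1(612) = 612
  E: 0 + 1(612) = 612
Total out = 1186 + 238 + 612 + 612 = 2648 kmol/h.

2650 kmol/h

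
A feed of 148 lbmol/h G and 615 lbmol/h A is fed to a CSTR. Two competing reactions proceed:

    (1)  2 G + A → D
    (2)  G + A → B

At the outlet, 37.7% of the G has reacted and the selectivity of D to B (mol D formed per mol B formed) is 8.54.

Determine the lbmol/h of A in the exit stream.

Conversion of G: G consumed = 0.377 × 148 = 55.8 lbmol/h = 2ξ₁ + 1ξ₂.
Selectivity: 1ξ₁ / (1ξ₂) = 8.54 → ξ₁ = 8.54 ξ₂.
Substitute: (2·8.54 + 1) ξ₂ = 55.8 → ξ₂ = 3.086 lbmol/h, ξ₁ = 26.35 lbmol/h.
Outlet amounts (n = n₀ + Σ ν·ξ):
  G: 148 − 2(26.35) − 1(3.086) = 92.2
  A: 615 − 1(26.35) − 1(3.086) = 585.6
  D: 0 + 1(26.35) = 26.35
  B: 0 + 1(3.086) = 3.086

586 lbmol/h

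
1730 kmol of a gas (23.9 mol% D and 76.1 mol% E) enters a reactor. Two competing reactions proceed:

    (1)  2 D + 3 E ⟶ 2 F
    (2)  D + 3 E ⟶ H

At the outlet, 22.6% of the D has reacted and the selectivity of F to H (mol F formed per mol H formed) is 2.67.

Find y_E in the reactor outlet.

Conversion of D: D consumed = 0.226 × 413.5 = 93.44 kmol = 2ξ₁ + 1ξ₂.
Selectivity: 2ξ₁ / (1ξ₂) = 2.67 → ξ₁ = 1.335 ξ₂.
Substitute: (2·1.335 + 1) ξ₂ = 93.44 → ξ₂ = 25.46 kmol, ξ₁ = 33.99 kmol.
Outlet amounts (n = n₀ + Σ ν·ξ):
  D: 413.5 − 2(33.99) − 1(25.46) = 320
  E: 1317 − 3(33.99) − 3(25.46) = 1138
  F: 0 + 2(33.99) = 67.98
  H: 0 + 1(25.46) = 25.46
Total out = 1552 kmol; y_E = 1138 / 1552 = 0.7335.

0.734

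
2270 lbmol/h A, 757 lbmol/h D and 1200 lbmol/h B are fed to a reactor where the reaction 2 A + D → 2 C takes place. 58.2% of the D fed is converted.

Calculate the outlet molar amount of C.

881 lbmol/h

D reacted = 0.582 × 757 = 440.6 lbmol/h; ν_D = −1, so ξ = 440.6/1 = 440.6 lbmol/h.
Outlet amounts (n = n₀ + ν ξ):
  A: 2270 − 2(440.6) = 1389
  D: 757 − 1(440.6) = 316.4
  C: 0 + 2(440.6) = 881.1
  B: 1200 (inert)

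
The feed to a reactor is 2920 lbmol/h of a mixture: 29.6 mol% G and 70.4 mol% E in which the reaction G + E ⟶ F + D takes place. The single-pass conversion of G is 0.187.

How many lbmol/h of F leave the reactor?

G reacted = 0.187 × 864.3 = 161.6 lbmol/h; ν_G = −1, so ξ = 161.6/1 = 161.6 lbmol/h.
Outlet amounts (n = n₀ + ν ξ):
  G: 864.3 − 1(161.6) = 702.7
  E: 2056 − 1(161.6) = 1894
  F: 0 + 1(161.6) = 161.6
  D: 0 + 1(161.6) = 161.6

162 lbmol/h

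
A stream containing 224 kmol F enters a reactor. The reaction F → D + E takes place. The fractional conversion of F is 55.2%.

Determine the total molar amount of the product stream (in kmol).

F reacted = 0.552 × 224 = 123.6 kmol; ν_F = −1, so ξ = 123.6/1 = 123.6 kmol.
Outlet amounts (n = n₀ + ν ξ):
  F: 224 − 1(123.6) = 100.4
  D: 0 + 1(123.6) = 123.6
  E: 0 + 1(123.6) = 123.6
Total out = 100.4 + 123.6 + 123.6 = 347.6 kmol.

348 kmol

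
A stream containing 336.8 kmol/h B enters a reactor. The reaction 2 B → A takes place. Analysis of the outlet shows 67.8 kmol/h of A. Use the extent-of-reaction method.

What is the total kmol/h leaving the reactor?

For A: n = n₀ + 1ξ → 67.8 = 0 + 1ξ, giving ξ = 67.8 kmol/h.
Outlet amounts (n = n₀ + ν ξ):
  B: 336.8 − 2(67.8) = 201.2
  A: 0 + 1(67.8) = 67.8
Total out = 201.2 + 67.8 = 269 kmol/h.

269 kmol/h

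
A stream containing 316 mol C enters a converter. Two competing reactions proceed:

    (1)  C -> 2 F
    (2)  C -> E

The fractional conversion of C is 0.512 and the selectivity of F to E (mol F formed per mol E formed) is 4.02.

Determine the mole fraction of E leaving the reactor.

Conversion of C: C consumed = 0.512 × 316 = 161.8 mol = 1ξ₁ + 1ξ₂.
Selectivity: 2ξ₁ / (1ξ₂) = 4.02 → ξ₁ = 2.01 ξ₂.
Substitute: (1·2.01 + 1) ξ₂ = 161.8 → ξ₂ = 53.75 mol, ξ₁ = 108 mol.
Outlet amounts (n = n₀ + Σ ν·ξ):
  C: 316 − 1(108) − 1(53.75) = 154.2
  F: 0 + 2(108) = 216.1
  E: 0 + 1(53.75) = 53.75
Total out = 424 mol; y_E = 53.75 / 424 = 0.1268.

0.127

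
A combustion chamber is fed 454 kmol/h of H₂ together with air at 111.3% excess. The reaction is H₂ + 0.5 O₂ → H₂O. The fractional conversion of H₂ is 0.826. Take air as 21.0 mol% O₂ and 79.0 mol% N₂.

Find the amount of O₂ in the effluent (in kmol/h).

292 kmol/h

Stoichiometric O₂ = 0.5 × 454 = 227 kmol/h; O₂ fed = 227 × 2.113 = 479.7 kmol/h.
N₂ fed = 479.7 × 79/21 = 1804 kmol/h.
Fuel reacted = 0.826 × 454 → ξ = 375 kmol/h.
Outlet (n = n₀ + ν ξ):
  H₂: 454 − 1(375) = 79
  O₂: 479.7 − 0.5(375) = 292.1
  N₂: 1804 (inert)
  H₂O: 0 + 1(375) = 375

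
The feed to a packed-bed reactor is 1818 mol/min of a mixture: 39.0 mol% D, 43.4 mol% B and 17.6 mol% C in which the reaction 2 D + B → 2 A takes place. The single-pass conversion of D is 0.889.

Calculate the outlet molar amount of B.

D reacted = 0.889 × 709 = 630.3 mol/min; ν_D = −2, so ξ = 630.3/2 = 315.2 mol/min.
Outlet amounts (n = n₀ + ν ξ):
  D: 709 − 2(315.2) = 78.7
  B: 789 − 1(315.2) = 473.9
  A: 0 + 2(315.2) = 630.3
  C: 320 (inert)

474 mol/min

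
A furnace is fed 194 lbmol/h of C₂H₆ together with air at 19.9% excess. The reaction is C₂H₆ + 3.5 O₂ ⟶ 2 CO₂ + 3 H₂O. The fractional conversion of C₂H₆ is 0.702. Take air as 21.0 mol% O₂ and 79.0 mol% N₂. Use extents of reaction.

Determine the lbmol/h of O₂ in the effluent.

Stoichiometric O₂ = 3.5 × 194 = 679 lbmol/h; O₂ fed = 679 × 1.199 = 814.1 lbmol/h.
N₂ fed = 814.1 × 79/21 = 3063 lbmol/h.
Fuel reacted = 0.702 × 194 → ξ = 136.2 lbmol/h.
Outlet (n = n₀ + ν ξ):
  C₂H₆: 194 − 1(136.2) = 57.81
  O₂: 814.1 − 3.5(136.2) = 337.5
  N₂: 3063 (inert)
  CO₂: 0 + 2(136.2) = 272.4
  H₂O: 0 + 3(136.2) = 408.6

337 lbmol/h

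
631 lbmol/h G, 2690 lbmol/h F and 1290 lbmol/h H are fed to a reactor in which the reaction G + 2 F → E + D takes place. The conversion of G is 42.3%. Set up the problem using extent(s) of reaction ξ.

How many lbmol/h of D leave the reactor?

267 lbmol/h

G reacted = 0.423 × 631 = 266.9 lbmol/h; ν_G = −1, so ξ = 266.9/1 = 266.9 lbmol/h.
Outlet amounts (n = n₀ + ν ξ):
  G: 631 − 1(266.9) = 364.1
  F: 2690 − 2(266.9) = 2156
  E: 0 + 1(266.9) = 266.9
  D: 0 + 1(266.9) = 266.9
  H: 1290 (inert)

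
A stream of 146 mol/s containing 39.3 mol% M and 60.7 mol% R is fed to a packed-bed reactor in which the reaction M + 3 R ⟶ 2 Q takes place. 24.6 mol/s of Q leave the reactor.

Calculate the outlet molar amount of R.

For Q: n = n₀ + 2ξ → 24.6 = 0 + 2ξ, giving ξ = 12.3 mol/s.
Outlet amounts (n = n₀ + ν ξ):
  M: 57.38 − 1(12.3) = 45.08
  R: 88.62 − 3(12.3) = 51.72
  Q: 0 + 2(12.3) = 24.6

51.7 mol/s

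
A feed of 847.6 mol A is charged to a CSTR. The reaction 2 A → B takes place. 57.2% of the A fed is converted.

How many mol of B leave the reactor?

A reacted = 0.572 × 847.6 = 484.8 mol; ν_A = −2, so ξ = 484.8/2 = 242.4 mol.
Outlet amounts (n = n₀ + ν ξ):
  A: 847.6 − 2(242.4) = 362.8
  B: 0 + 1(242.4) = 242.4

242 mol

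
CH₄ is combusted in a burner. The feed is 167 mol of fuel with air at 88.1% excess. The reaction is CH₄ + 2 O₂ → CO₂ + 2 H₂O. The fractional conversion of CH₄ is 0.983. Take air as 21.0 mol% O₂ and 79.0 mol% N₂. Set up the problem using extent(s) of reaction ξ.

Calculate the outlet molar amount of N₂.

Stoichiometric O₂ = 2 × 167 = 334 mol; O₂ fed = 334 × 1.881 = 628.3 mol.
N₂ fed = 628.3 × 79/21 = 2363 mol.
Fuel reacted = 0.983 × 167 → ξ = 164.2 mol.
Outlet (n = n₀ + ν ξ):
  CH₄: 167 − 1(164.2) = 2.839
  O₂: 628.3 − 2(164.2) = 299.9
  N₂: 2363 (inert)
  CO₂: 0 + 1(164.2) = 164.2
  H₂O: 0 + 2(164.2) = 328.3

2360 mol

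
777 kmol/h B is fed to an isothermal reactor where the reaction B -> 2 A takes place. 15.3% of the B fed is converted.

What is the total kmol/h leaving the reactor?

B reacted = 0.153 × 777 = 118.9 kmol/h; ν_B = −1, so ξ = 118.9/1 = 118.9 kmol/h.
Outlet amounts (n = n₀ + ν ξ):
  B: 777 − 1(118.9) = 658.1
  A: 0 + 2(118.9) = 237.8
Total out = 658.1 + 237.8 = 895.9 kmol/h.

896 kmol/h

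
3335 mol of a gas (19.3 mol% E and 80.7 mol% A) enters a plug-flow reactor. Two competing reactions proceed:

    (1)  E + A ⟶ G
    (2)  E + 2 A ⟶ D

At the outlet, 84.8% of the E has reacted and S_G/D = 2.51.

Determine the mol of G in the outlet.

390 mol

Conversion of E: E consumed = 0.848 × 643.7 = 545.8 mol = 1ξ₁ + 1ξ₂.
Selectivity: 1ξ₁ / (1ξ₂) = 2.51 → ξ₁ = 2.51 ξ₂.
Substitute: (1·2.51 + 1) ξ₂ = 545.8 → ξ₂ = 155.5 mol, ξ₁ = 390.3 mol.
Outlet amounts (n = n₀ + Σ ν·ξ):
  E: 643.7 − 1(390.3) − 1(155.5) = 97.84
  A: 2691 − 1(390.3) − 2(155.5) = 1990
  G: 0 + 1(390.3) = 390.3
  D: 0 + 1(155.5) = 155.5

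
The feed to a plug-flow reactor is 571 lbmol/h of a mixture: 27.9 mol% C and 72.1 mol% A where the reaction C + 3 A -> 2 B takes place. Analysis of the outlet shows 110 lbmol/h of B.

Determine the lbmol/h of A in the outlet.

For B: n = n₀ + 2ξ → 110 = 0 + 2ξ, giving ξ = 55 lbmol/h.
Outlet amounts (n = n₀ + ν ξ):
  C: 159.3 − 1(55) = 104.3
  A: 411.7 − 3(55) = 246.7
  B: 0 + 2(55) = 110

247 lbmol/h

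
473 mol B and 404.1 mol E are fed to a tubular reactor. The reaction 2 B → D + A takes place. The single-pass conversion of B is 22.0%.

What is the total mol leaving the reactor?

B reacted = 0.22 × 473 = 104.1 mol; ν_B = −2, so ξ = 104.1/2 = 52.03 mol.
Outlet amounts (n = n₀ + ν ξ):
  B: 473 − 2(52.03) = 368.9
  D: 0 + 1(52.03) = 52.03
  A: 0 + 1(52.03) = 52.03
  E: 404.1 (inert)
Total out = 368.9 + 52.03 + 52.03 + 404.1 = 877.1 mol.

877 mol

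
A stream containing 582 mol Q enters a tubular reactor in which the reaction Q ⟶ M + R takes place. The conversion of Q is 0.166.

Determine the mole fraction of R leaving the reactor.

0.142

Q reacted = 0.166 × 582 = 96.61 mol; ν_Q = −1, so ξ = 96.61/1 = 96.61 mol.
Outlet amounts (n = n₀ + ν ξ):
  Q: 582 − 1(96.61) = 485.4
  M: 0 + 1(96.61) = 96.61
  R: 0 + 1(96.61) = 96.61
Total out = 678.6 mol; y_R = 96.61 / 678.6 = 0.1424.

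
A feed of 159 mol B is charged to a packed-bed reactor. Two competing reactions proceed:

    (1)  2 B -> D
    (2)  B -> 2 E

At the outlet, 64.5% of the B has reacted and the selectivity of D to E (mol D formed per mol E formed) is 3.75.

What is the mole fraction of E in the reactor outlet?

Conversion of B: B consumed = 0.645 × 159 = 102.6 mol = 2ξ₁ + 1ξ₂.
Selectivity: 1ξ₁ / (2ξ₂) = 3.75 → ξ₁ = 7.5 ξ₂.
Substitute: (2·7.5 + 1) ξ₂ = 102.6 → ξ₂ = 6.41 mol, ξ₁ = 48.07 mol.
Outlet amounts (n = n₀ + Σ ν·ξ):
  B: 159 − 2(48.07) − 1(6.41) = 56.44
  D: 0 + 1(48.07) = 48.07
  E: 0 + 2(6.41) = 12.82
Total out = 117.3 mol; y_E = 12.82 / 117.3 = 0.1093.

0.109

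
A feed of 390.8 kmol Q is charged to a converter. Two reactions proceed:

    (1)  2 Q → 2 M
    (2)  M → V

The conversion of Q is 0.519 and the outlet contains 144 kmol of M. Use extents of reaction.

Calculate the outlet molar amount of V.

58.8 kmol

Conversion of Q: Q consumed = 2ξ₁ = 0.519 × 390.8 → ξ₁ = 101.4 kmol.
M balance: n_M = 0 + 2ξ₁ − 1ξ₂ = 144 → ξ₂ = (2·101.4 − 144)/1 = 58.83 kmol.
Outlet amounts (n = n₀ + Σ ν·ξ):
  Q: 390.8 − 2(101.4) = 188
  M: 0 + 2(101.4) − 1(58.83) = 144
  V: 0 + 1(58.83) = 58.83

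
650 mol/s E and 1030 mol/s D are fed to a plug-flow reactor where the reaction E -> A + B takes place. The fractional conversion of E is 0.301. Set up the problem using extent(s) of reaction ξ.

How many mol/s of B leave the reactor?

E reacted = 0.301 × 650 = 195.7 mol/s; ν_E = −1, so ξ = 195.7/1 = 195.7 mol/s.
Outlet amounts (n = n₀ + ν ξ):
  E: 650 − 1(195.7) = 454.4
  A: 0 + 1(195.7) = 195.7
  B: 0 + 1(195.7) = 195.7
  D: 1030 (inert)

196 mol/s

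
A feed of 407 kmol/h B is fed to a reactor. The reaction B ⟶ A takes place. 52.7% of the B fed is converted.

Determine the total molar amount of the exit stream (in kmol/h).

B reacted = 0.527 × 407 = 214.5 kmol/h; ν_B = −1, so ξ = 214.5/1 = 214.5 kmol/h.
Outlet amounts (n = n₀ + ν ξ):
  B: 407 − 1(214.5) = 192.5
  A: 0 + 1(214.5) = 214.5
Total out = 192.5 + 214.5 = 407 kmol/h.

407 kmol/h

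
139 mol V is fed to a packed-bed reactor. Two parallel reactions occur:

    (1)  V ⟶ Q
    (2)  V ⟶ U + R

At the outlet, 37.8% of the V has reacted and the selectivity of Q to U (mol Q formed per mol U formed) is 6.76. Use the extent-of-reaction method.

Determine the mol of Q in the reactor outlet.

45.8 mol

Conversion of V: V consumed = 0.378 × 139 = 52.54 mol = 1ξ₁ + 1ξ₂.
Selectivity: 1ξ₁ / (1ξ₂) = 6.76 → ξ₁ = 6.76 ξ₂.
Substitute: (1·6.76 + 1) ξ₂ = 52.54 → ξ₂ = 6.771 mol, ξ₁ = 45.77 mol.
Outlet amounts (n = n₀ + Σ ν·ξ):
  V: 139 − 1(45.77) − 1(6.771) = 86.46
  Q: 0 + 1(45.77) = 45.77
  U: 0 + 1(6.771) = 6.771
  R: 0 + 1(6.771) = 6.771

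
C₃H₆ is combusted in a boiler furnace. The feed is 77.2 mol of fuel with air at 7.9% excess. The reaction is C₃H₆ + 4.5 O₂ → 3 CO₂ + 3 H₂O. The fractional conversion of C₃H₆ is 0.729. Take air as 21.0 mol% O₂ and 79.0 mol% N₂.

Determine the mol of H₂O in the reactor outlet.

169 mol

Stoichiometric O₂ = 4.5 × 77.2 = 347.4 mol; O₂ fed = 347.4 × 1.079 = 374.8 mol.
N₂ fed = 374.8 × 79/21 = 1410 mol.
Fuel reacted = 0.729 × 77.2 → ξ = 56.28 mol.
Outlet (n = n₀ + ν ξ):
  C₃H₆: 77.2 − 1(56.28) = 20.92
  O₂: 374.8 − 4.5(56.28) = 121.6
  N₂: 1410 (inert)
  CO₂: 0 + 3(56.28) = 168.8
  H₂O: 0 + 3(56.28) = 168.8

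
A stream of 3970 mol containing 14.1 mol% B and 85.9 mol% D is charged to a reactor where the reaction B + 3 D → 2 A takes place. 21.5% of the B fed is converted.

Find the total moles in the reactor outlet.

B reacted = 0.215 × 559.8 = 120.4 mol; ν_B = −1, so ξ = 120.4/1 = 120.4 mol.
Outlet amounts (n = n₀ + ν ξ):
  B: 559.8 − 1(120.4) = 439.4
  D: 3410 − 3(120.4) = 3049
  A: 0 + 2(120.4) = 240.7
Total out = 439.4 + 3049 + 240.7 = 3729 mol.

3730 mol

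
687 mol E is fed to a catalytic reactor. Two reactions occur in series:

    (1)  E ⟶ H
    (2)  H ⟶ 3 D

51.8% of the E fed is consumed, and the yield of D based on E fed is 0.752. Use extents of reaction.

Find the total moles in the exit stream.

1030 mol

Conversion of E: E consumed = 1ξ₁ = 0.518 × 687 → ξ₁ = 355.9 mol.
Yield of D: 3ξ₂ / 687 = 0.752 → ξ₂ = 172.2 mol.
Outlet amounts (n = n₀ + Σ ν·ξ):
  E: 687 − 1(355.9) = 331.1
  H: 0 + 1(355.9) − 1(172.2) = 183.7
  D: 0 + 3(172.2) = 516.6
Total out = 331.1 + 183.7 + 516.6 = 1031 mol.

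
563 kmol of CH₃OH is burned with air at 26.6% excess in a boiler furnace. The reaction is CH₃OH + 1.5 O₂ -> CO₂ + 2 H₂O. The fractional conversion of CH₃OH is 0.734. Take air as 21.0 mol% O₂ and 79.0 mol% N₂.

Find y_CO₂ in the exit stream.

0.0705

Stoichiometric O₂ = 1.5 × 563 = 844.5 kmol; O₂ fed = 844.5 × 1.266 = 1069 kmol.
N₂ fed = 1069 × 79/21 = 4022 kmol.
Fuel reacted = 0.734 × 563 → ξ = 413.2 kmol.
Outlet (n = n₀ + ν ξ):
  CH₃OH: 563 − 1(413.2) = 149.8
  O₂: 1069 − 1.5(413.2) = 449.3
  N₂: 4022 (inert)
  CO₂: 0 + 1(413.2) = 413.2
  H₂O: 0 + 2(413.2) = 826.5
Total out = 5861 kmol; y_CO₂ = 413.2 / 5861 = 0.07051.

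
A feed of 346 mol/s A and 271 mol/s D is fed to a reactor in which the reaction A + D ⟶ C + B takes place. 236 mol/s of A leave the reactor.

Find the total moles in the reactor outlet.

617 mol/s

For A: n = n₀ − 1ξ → 236 = 346 − 1ξ, giving ξ = 110 mol/s.
Outlet amounts (n = n₀ + ν ξ):
  A: 346 − 1(110) = 236
  D: 271 − 1(110) = 161
  C: 0 + 1(110) = 110
  B: 0 + 1(110) = 110
Total out = 236 + 161 + 110 + 110 = 617 mol/s.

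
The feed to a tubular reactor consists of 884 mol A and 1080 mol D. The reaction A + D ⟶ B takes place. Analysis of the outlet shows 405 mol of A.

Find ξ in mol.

ξ = 479 mol

For A: n = n₀ − 1ξ → 405 = 884 − 1ξ, giving ξ = 479 mol.
Outlet amounts (n = n₀ + ν ξ):
  A: 884 − 1(479) = 405
  D: 1080 − 1(479) = 601
  B: 0 + 1(479) = 479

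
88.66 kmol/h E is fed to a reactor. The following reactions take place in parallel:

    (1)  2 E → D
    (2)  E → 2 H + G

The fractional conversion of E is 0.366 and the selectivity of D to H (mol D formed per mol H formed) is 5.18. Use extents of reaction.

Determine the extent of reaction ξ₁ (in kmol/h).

Conversion of E: E consumed = 0.366 × 88.66 = 32.45 kmol/h = 2ξ₁ + 1ξ₂.
Selectivity: 1ξ₁ / (2ξ₂) = 5.18 → ξ₁ = 10.36 ξ₂.
Substitute: (2·10.36 + 1) ξ₂ = 32.45 → ξ₂ = 1.494 kmol/h, ξ₁ = 15.48 kmol/h.
Outlet amounts (n = n₀ + Σ ν·ξ):
  E: 88.66 − 2(15.48) − 1(1.494) = 56.21
  D: 0 + 1(15.48) = 15.48
  H: 0 + 2(1.494) = 2.988
  G: 0 + 1(1.494) = 1.494

ξ₁ = 15.5 kmol/h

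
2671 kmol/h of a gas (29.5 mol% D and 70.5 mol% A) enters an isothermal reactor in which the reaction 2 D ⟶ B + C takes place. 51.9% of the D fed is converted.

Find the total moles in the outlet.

D reacted = 0.519 × 787.9 = 408.9 kmol/h; ν_D = −2, so ξ = 408.9/2 = 204.5 kmol/h.
Outlet amounts (n = n₀ + ν ξ):
  D: 787.9 − 2(204.5) = 379
  B: 0 + 1(204.5) = 204.5
  C: 0 + 1(204.5) = 204.5
  A: 1883 (inert)
Total out = 379 + 204.5 + 204.5 + 1883 = 2671 kmol/h.

2670 kmol/h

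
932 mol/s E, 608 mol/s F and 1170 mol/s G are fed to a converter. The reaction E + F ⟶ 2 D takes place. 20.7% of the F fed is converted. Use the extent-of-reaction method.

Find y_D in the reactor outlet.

F reacted = 0.207 × 608 = 125.9 mol/s; ν_F = −1, so ξ = 125.9/1 = 125.9 mol/s.
Outlet amounts (n = n₀ + ν ξ):
  E: 932 − 1(125.9) = 806.1
  F: 608 − 1(125.9) = 482.1
  D: 0 + 2(125.9) = 251.7
  G: 1170 (inert)
Total out = 2710 mol/s; y_D = 251.7 / 2710 = 0.09288.

0.0929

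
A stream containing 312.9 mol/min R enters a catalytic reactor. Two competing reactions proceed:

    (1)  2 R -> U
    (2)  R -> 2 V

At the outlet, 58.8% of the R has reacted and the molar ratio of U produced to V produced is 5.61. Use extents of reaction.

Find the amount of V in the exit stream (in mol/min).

Conversion of R: R consumed = 0.588 × 312.9 = 184 mol/min = 2ξ₁ + 1ξ₂.
Selectivity: 1ξ₁ / (2ξ₂) = 5.61 → ξ₁ = 11.22 ξ₂.
Substitute: (2·11.22 + 1) ξ₂ = 184 → ξ₂ = 7.849 mol/min, ξ₁ = 88.07 mol/min.
Outlet amounts (n = n₀ + Σ ν·ξ):
  R: 312.9 − 2(88.07) − 1(7.849) = 128.9
  U: 0 + 1(88.07) = 88.07
  V: 0 + 2(7.849) = 15.7

15.7 mol/min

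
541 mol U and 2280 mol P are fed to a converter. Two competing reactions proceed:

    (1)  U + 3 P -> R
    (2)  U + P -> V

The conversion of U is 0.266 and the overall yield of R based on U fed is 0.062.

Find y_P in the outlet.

Yield of R: 1ξ₁ / 541 = 0.062 → ξ₁ = 33.54 mol.
Conversion of U: 1ξ₁ + 1ξ₂ = 0.266 × 541 = 143.9 → ξ₂ = 110.4 mol.
Outlet amounts (n = n₀ + Σ ν·ξ):
  U: 541 − 1(33.54) − 1(110.4) = 397.1
  P: 2280 − 3(33.54) − 1(110.4) = 2069
  R: 0 + 1(33.54) = 33.54
  V: 0 + 1(110.4) = 110.4
Total out = 2610 mol; y_P = 2069 / 2610 = 0.7927.

0.793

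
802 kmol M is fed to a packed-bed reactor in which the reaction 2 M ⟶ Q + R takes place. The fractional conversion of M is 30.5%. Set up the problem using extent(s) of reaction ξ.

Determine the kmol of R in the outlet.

122 kmol

M reacted = 0.305 × 802 = 244.6 kmol; ν_M = −2, so ξ = 244.6/2 = 122.3 kmol.
Outlet amounts (n = n₀ + ν ξ):
  M: 802 − 2(122.3) = 557.4
  Q: 0 + 1(122.3) = 122.3
  R: 0 + 1(122.3) = 122.3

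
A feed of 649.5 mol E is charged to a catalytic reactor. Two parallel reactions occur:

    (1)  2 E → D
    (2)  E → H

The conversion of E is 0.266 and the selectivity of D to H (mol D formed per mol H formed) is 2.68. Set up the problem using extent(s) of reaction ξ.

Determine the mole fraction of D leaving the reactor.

Conversion of E: E consumed = 0.266 × 649.5 = 172.8 mol = 2ξ₁ + 1ξ₂.
Selectivity: 1ξ₁ / (1ξ₂) = 2.68 → ξ₁ = 2.68 ξ₂.
Substitute: (2·2.68 + 1) ξ₂ = 172.8 → ξ₂ = 27.16 mol, ξ₁ = 72.8 mol.
Outlet amounts (n = n₀ + Σ ν·ξ):
  E: 649.5 − 2(72.8) − 1(27.16) = 476.7
  D: 0 + 1(72.8) = 72.8
  H: 0 + 1(27.16) = 27.16
Total out = 576.7 mol; y_D = 72.8 / 576.7 = 0.1262.

0.126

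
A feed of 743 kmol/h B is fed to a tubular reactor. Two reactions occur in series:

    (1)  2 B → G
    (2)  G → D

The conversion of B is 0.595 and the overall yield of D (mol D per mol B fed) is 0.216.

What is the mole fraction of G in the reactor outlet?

0.116

Conversion of B: B consumed = 2ξ₁ = 0.595 × 743 → ξ₁ = 221 kmol/h.
Yield of D: 1ξ₂ / 743 = 0.216 → ξ₂ = 160.5 kmol/h.
Outlet amounts (n = n₀ + Σ ν·ξ):
  B: 743 − 2(221) = 300.9
  G: 0 + 1(221) − 1(160.5) = 60.55
  D: 0 + 1(160.5) = 160.5
Total out = 522 kmol/h; y_G = 60.55 / 522 = 0.116.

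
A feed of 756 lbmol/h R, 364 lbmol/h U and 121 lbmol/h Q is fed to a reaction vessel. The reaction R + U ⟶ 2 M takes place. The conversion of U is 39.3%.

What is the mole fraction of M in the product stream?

0.231

U reacted = 0.393 × 364 = 143.1 lbmol/h; ν_U = −1, so ξ = 143.1/1 = 143.1 lbmol/h.
Outlet amounts (n = n₀ + ν ξ):
  R: 756 − 1(143.1) = 612.9
  U: 364 − 1(143.1) = 220.9
  M: 0 + 2(143.1) = 286.1
  Q: 121 (inert)
Total out = 1241 lbmol/h; y_M = 286.1 / 1241 = 0.2305.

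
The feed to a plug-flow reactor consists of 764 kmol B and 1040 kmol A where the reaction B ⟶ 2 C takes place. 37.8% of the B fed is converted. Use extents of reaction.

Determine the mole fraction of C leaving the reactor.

0.276

B reacted = 0.378 × 764 = 288.8 kmol; ν_B = −1, so ξ = 288.8/1 = 288.8 kmol.
Outlet amounts (n = n₀ + ν ξ):
  B: 764 − 1(288.8) = 475.2
  C: 0 + 2(288.8) = 577.6
  A: 1040 (inert)
Total out = 2093 kmol; y_C = 577.6 / 2093 = 0.276.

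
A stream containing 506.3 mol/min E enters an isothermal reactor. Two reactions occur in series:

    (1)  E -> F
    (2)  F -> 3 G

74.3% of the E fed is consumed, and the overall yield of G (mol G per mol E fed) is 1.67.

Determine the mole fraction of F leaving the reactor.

Conversion of E: E consumed = 1ξ₁ = 0.743 × 506.3 → ξ₁ = 376.2 mol/min.
Yield of G: 3ξ₂ / 506.3 = 1.67 → ξ₂ = 281.8 mol/min.
Outlet amounts (n = n₀ + Σ ν·ξ):
  E: 506.3 − 1(376.2) = 130.1
  F: 0 + 1(376.2) − 1(281.8) = 94.34
  G: 0 + 3(281.8) = 845.5
Total out = 1070 mol/min; y_F = 94.34 / 1070 = 0.08817.

0.0882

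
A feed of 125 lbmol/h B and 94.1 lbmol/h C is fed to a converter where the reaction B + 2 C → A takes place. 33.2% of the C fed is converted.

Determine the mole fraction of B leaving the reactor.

C reacted = 0.332 × 94.1 = 31.24 lbmol/h; ν_C = −2, so ξ = 31.24/2 = 15.62 lbmol/h.
Outlet amounts (n = n₀ + ν ξ):
  B: 125 − 1(15.62) = 109.4
  C: 94.1 − 2(15.62) = 62.86
  A: 0 + 1(15.62) = 15.62
Total out = 187.9 lbmol/h; y_B = 109.4 / 187.9 = 0.5822.

0.582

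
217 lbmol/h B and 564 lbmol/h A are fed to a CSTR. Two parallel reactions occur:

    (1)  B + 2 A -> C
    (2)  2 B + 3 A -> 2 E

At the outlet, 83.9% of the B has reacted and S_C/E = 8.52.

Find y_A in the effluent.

0.491

Conversion of B: B consumed = 0.839 × 217 = 182.1 lbmol/h = 1ξ₁ + 2ξ₂.
Selectivity: 1ξ₁ / (2ξ₂) = 8.52 → ξ₁ = 17.04 ξ₂.
Substitute: (1·17.04 + 2) ξ₂ = 182.1 → ξ₂ = 9.562 lbmol/h, ξ₁ = 162.9 lbmol/h.
Outlet amounts (n = n₀ + Σ ν·ξ):
  B: 217 − 1(162.9) − 2(9.562) = 34.94
  A: 564 − 2(162.9) − 3(9.562) = 209.4
  C: 0 + 1(162.9) = 162.9
  E: 0 + 2(9.562) = 19.12
Total out = 426.4 lbmol/h; y_A = 209.4 / 426.4 = 0.4911.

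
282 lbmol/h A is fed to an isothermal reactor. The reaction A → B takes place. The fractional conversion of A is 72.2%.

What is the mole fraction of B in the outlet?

A reacted = 0.722 × 282 = 203.6 lbmol/h; ν_A = −1, so ξ = 203.6/1 = 203.6 lbmol/h.
Outlet amounts (n = n₀ + ν ξ):
  A: 282 − 1(203.6) = 78.4
  B: 0 + 1(203.6) = 203.6
Total out = 282 lbmol/h; y_B = 203.6 / 282 = 0.722.

0.722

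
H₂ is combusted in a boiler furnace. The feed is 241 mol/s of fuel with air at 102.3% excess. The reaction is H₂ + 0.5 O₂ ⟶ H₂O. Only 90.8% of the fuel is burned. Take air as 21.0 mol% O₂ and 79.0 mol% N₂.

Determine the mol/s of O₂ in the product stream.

Stoichiometric O₂ = 0.5 × 241 = 120.5 mol/s; O₂ fed = 120.5 × 2.023 = 243.8 mol/s.
N₂ fed = 243.8 × 79/21 = 917 mol/s.
Fuel reacted = 0.908 × 241 → ξ = 218.8 mol/s.
Outlet (n = n₀ + ν ξ):
  H₂: 241 − 1(218.8) = 22.17
  O₂: 243.8 − 0.5(218.8) = 134.4
  N₂: 917 (inert)
  H₂O: 0 + 1(218.8) = 218.8

134 mol/s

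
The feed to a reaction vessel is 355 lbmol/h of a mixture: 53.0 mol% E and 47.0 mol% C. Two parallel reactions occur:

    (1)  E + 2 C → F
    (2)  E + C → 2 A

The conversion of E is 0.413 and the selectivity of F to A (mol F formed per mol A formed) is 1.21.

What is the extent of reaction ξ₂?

Conversion of E: E consumed = 0.413 × 188.2 = 77.71 lbmol/h = 1ξ₁ + 1ξ₂.
Selectivity: 1ξ₁ / (2ξ₂) = 1.21 → ξ₁ = 2.42 ξ₂.
Substitute: (1·2.42 + 1) ξ₂ = 77.71 → ξ₂ = 22.72 lbmol/h, ξ₁ = 54.98 lbmol/h.
Outlet amounts (n = n₀ + Σ ν·ξ):
  E: 188.2 − 1(54.98) − 1(22.72) = 110.4
  C: 166.8 − 2(54.98) − 1(22.72) = 34.16
  F: 0 + 1(54.98) = 54.98
  A: 0 + 2(22.72) = 45.44

ξ₂ = 22.7 lbmol/h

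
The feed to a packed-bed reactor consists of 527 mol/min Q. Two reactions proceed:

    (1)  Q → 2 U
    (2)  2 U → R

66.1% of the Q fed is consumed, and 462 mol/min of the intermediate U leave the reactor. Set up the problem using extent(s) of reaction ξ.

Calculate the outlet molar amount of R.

Conversion of Q: Q consumed = 1ξ₁ = 0.661 × 527 → ξ₁ = 348.3 mol/min.
U balance: n_U = 0 + 2ξ₁ − 2ξ₂ = 462 → ξ₂ = (2·348.3 − 462)/2 = 117.3 mol/min.
Outlet amounts (n = n₀ + Σ ν·ξ):
  Q: 527 − 1(348.3) = 178.7
  U: 0 + 2(348.3) − 2(117.3) = 462
  R: 0 + 1(117.3) = 117.3

117 mol/min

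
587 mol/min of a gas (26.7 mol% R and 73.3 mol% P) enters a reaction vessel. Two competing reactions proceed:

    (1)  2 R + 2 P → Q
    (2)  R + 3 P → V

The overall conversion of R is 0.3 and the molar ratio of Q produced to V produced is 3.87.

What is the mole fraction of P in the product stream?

0.733

Conversion of R: R consumed = 0.3 × 156.7 = 47.02 mol/min = 2ξ₁ + 1ξ₂.
Selectivity: 1ξ₁ / (1ξ₂) = 3.87 → ξ₁ = 3.87 ξ₂.
Substitute: (2·3.87 + 1) ξ₂ = 47.02 → ξ₂ = 5.38 mol/min, ξ₁ = 20.82 mol/min.
Outlet amounts (n = n₀ + Σ ν·ξ):
  R: 156.7 − 2(20.82) − 1(5.38) = 109.7
  P: 430.3 − 2(20.82) − 3(5.38) = 372.5
  Q: 0 + 1(20.82) = 20.82
  V: 0 + 1(5.38) = 5.38
Total out = 508.4 mol/min; y_P = 372.5 / 508.4 = 0.7327.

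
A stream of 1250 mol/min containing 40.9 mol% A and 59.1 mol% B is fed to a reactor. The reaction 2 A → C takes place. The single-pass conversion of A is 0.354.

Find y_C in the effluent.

A reacted = 0.354 × 511.2 = 181 mol/min; ν_A = −2, so ξ = 181/2 = 90.49 mol/min.
Outlet amounts (n = n₀ + ν ξ):
  A: 511.2 − 2(90.49) = 330.3
  C: 0 + 1(90.49) = 90.49
  B: 738.8 (inert)
Total out = 1160 mol/min; y_C = 90.49 / 1160 = 0.07804.

0.078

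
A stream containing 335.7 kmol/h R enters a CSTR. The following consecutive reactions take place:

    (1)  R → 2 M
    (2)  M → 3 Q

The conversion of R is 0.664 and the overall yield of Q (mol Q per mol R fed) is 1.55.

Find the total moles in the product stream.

Conversion of R: R consumed = 1ξ₁ = 0.664 × 335.7 → ξ₁ = 222.9 kmol/h.
Yield of Q: 3ξ₂ / 335.7 = 1.55 → ξ₂ = 173.4 kmol/h.
Outlet amounts (n = n₀ + Σ ν·ξ):
  R: 335.7 − 1(222.9) = 112.8
  M: 0 + 2(222.9) − 1(173.4) = 272.4
  Q: 0 + 3(173.4) = 520.3
Total out = 112.8 + 272.4 + 520.3 = 905.5 kmol/h.

905 kmol/h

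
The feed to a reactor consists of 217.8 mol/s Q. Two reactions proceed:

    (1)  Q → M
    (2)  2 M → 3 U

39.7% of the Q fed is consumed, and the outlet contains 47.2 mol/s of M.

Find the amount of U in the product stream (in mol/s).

58.9 mol/s

Conversion of Q: Q consumed = 1ξ₁ = 0.397 × 217.8 → ξ₁ = 86.47 mol/s.
M balance: n_M = 0 + 1ξ₁ − 2ξ₂ = 47.2 → ξ₂ = (1·86.47 − 47.2)/2 = 19.63 mol/s.
Outlet amounts (n = n₀ + Σ ν·ξ):
  Q: 217.8 − 1(86.47) = 131.3
  M: 0 + 1(86.47) − 2(19.63) = 47.2
  U: 0 + 3(19.63) = 58.9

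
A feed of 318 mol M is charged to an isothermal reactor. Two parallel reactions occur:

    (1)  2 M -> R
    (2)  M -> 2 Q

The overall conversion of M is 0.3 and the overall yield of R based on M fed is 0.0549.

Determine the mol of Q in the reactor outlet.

121 mol

Yield of R: 1ξ₁ / 318 = 0.0549 → ξ₁ = 17.46 mol.
Conversion of M: 2ξ₁ + 1ξ₂ = 0.3 × 318 = 95.4 → ξ₂ = 60.48 mol.
Outlet amounts (n = n₀ + Σ ν·ξ):
  M: 318 − 2(17.46) − 1(60.48) = 222.6
  R: 0 + 1(17.46) = 17.46
  Q: 0 + 2(60.48) = 121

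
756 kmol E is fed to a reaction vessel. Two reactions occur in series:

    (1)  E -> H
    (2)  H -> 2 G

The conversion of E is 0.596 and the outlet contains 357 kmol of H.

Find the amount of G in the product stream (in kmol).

Conversion of E: E consumed = 1ξ₁ = 0.596 × 756 → ξ₁ = 450.6 kmol.
H balance: n_H = 0 + 1ξ₁ − 1ξ₂ = 357 → ξ₂ = (1·450.6 − 357)/1 = 93.58 kmol.
Outlet amounts (n = n₀ + Σ ν·ξ):
  E: 756 − 1(450.6) = 305.4
  H: 0 + 1(450.6) − 1(93.58) = 357
  G: 0 + 2(93.58) = 187.2

187 kmol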